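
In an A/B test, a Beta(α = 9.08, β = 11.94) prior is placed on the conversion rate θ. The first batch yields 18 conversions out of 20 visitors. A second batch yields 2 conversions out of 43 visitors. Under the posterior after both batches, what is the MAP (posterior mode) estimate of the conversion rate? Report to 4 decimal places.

0.3424

The Beta prior is conjugate to a Binomial/Bernoulli likelihood; the update adds successes to α and failures to β.
After batch 1: Beta(9.08+18, 11.94+2) = Beta(27.08, 13.94).
After batch 2: Beta(27.08+2, 13.94+41) = Beta(29.08, 54.94).
Mode of Beta(a,b) for a,b>1 is (a−1)/(a+b−2) = 28.08/82.02 = 0.3424.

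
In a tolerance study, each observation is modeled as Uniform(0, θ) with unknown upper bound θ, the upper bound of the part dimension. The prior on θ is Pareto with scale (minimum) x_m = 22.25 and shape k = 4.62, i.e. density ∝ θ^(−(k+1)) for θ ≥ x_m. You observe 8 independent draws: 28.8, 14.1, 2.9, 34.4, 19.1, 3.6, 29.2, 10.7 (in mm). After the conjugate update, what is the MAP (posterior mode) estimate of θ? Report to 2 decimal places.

A Pareto(scale x_m, shape k) prior on the upper bound θ of Uniform(0, θ) is conjugate: posterior is Pareto(max(x_m, max xᵢ), k + n).
Sample maximum = 34.4; prior scale x_m = 22.25 → posterior scale = max = 34.40.
Posterior shape = 4.62 + 8 = 12.62.
The Pareto density is decreasing on [x_m, ∞), so the mode is x_m = 34.40.

34.40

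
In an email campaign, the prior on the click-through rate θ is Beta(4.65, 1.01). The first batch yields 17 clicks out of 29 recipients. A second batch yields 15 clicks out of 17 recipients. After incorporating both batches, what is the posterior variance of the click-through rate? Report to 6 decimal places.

0.003914

The Beta prior is conjugate to a Binomial/Bernoulli likelihood; the update adds successes to α and failures to β.
After batch 1: Beta(4.65+17, 1.01+12) = Beta(21.65, 13.01).
After batch 2: Beta(21.65+15, 13.01+2) = Beta(36.65, 15.01).
Var = αβ/((α+β)²(α+β+1)) = 36.65·15.01/(51.66²·52.66) = 0.003914.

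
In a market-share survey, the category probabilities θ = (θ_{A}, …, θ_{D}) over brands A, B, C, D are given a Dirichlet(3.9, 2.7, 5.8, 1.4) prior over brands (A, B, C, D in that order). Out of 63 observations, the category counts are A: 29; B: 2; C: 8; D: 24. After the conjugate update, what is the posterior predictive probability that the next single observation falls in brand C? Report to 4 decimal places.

The Dirichlet prior is conjugate to the Multinomial likelihood: each posterior αⱼ = prior αⱼ + observed count nⱼ.
Posterior concentration: (32.9, 4.7, 13.8, 25.4), total = 76.8.
P(next = C | data) = α_{C}/Σα = 0.1797.

0.1797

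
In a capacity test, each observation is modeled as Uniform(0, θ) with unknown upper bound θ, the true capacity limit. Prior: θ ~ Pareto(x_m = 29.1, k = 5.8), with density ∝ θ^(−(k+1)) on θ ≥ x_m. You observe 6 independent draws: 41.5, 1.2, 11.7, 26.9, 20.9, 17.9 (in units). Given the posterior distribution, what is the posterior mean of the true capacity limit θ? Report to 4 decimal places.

45.3426

A Pareto(scale x_m, shape k) prior on the upper bound θ of Uniform(0, θ) is conjugate: posterior is Pareto(max(x_m, max xᵢ), k + n).
Sample maximum = 41.5; prior scale x_m = 29.1 → posterior scale = max = 41.5.
Posterior shape = 5.8 + 6 = 11.8.
E[θ|data] = k·x_m/(k−1) = 11.8·41.5/10.8 = 45.3426.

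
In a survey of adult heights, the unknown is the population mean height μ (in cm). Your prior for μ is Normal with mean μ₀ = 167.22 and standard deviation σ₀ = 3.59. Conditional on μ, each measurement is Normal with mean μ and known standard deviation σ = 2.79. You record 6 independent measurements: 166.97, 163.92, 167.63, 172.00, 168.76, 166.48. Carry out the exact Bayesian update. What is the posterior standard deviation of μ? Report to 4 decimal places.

For Normal data with known variance σ², a Normal(μ₀, σ₀²) prior on μ is conjugate. Posterior precision = 1/σ₀² + n/σ²; posterior mean is the precision-weighted average of μ₀ and x̄.
σ₀² = 3.59² = 12.8881, σ² = 2.79² = 7.7841; σ² + n·σ₀² = 7.7841 + 6·12.8881 = 85.1127.
Posterior precision = 1/σ₀² + n/σ² = 1/12.8881 + 6/7.7841 = (σ² + n·σ₀²)/(σ₀²σ²) = 85.1127/(12.8881·7.7841); posterior variance σₙ² = σ₀²σ²/(σ² + n·σ₀²) = 12.8881·7.7841/85.1127 = 1.178699.
Posterior SD = √σₙ² = √(12.8881·7.7841/85.1127) = 1.0857.

1.0857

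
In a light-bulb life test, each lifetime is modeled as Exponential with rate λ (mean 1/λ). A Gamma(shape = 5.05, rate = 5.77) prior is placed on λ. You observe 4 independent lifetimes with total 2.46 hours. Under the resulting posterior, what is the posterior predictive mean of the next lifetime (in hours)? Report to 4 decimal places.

With a Gamma(shape α, rate β) prior on the exponential rate λ, the posterior after n observations with total T = Σxᵢ is Gamma(α+n, β+T).
Posterior: Gamma(5.05+4, 5.77+2.46) = Gamma(9.05, 8.23).
The predictive distribution for the next observation is Lomax; its mean is β/(α−1) = 8.23/8.05 = 1.0224.

1.0224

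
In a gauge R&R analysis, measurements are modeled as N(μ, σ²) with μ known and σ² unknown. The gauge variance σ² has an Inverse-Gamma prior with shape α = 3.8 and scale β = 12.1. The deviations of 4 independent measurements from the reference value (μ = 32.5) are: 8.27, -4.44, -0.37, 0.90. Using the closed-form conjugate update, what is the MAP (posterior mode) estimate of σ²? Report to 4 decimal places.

With known mean μ and an Inverse-Gamma(α, β) prior on σ², the Normal likelihood is conjugate: posterior is Inv-Gamma(α + n/2, β + Σ(xᵢ−μ)²/2).
Σ(xᵢ−μ)² = (8.27)² + (-4.44)² + (-0.37)² + (0.90)² = 89.0534.
Posterior: Inv-Gamma(3.8 + 4/2, 12.1 + 89.0534/2) = Inv-Gamma(5.80, 56.62670).
Mode = β/(α+1) = 56.62670/6.80 = 8.3275.

8.3275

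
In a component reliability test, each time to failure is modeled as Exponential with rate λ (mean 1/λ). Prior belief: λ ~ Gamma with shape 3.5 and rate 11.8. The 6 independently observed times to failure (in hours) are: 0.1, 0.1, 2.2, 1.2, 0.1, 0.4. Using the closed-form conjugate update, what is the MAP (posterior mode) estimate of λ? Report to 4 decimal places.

With a Gamma(shape α, rate β) prior on the exponential rate λ, the posterior after n observations with total T = Σxᵢ is Gamma(α+n, β+T).
Sum of observations T = 4.1 hours; n = 6.
Posterior: Gamma(3.5+6, 11.8+4.1) = Gamma(9.5, 15.9).
Mode = (α−1)/β = 0.5346.

0.5346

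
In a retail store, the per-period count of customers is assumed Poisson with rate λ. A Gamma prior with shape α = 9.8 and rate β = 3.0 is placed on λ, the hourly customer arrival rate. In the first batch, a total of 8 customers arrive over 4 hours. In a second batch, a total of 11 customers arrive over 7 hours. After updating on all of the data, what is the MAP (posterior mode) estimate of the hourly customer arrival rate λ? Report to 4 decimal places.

With a Gamma(shape α, rate β) prior, the Poisson likelihood is conjugate: the posterior is Gamma(α + ΣXᵢ, β + n).
After batch 1: Gamma(α+S, β+n) = Gamma(9.8+8, 3.0+4) = Gamma(17.8, 7.0).
After batch 2: Gamma(α+S, β+n) = Gamma(17.8+11, 7.0+7) = Gamma(28.8, 14.0).
Mode of Gamma(α,β) for α≥1 is (α−1)/β = 27.8/14.0 = 1.9857.

1.9857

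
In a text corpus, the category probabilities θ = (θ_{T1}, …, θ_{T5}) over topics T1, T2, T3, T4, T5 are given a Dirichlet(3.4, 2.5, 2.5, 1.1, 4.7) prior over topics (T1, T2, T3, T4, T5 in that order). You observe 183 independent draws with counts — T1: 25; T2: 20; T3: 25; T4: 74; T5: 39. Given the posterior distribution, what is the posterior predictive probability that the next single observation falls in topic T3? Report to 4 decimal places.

The Dirichlet prior is conjugate to the Multinomial likelihood: each posterior αⱼ = prior αⱼ + observed count nⱼ.
Posterior concentration: (28.4, 22.5, 27.5, 75.1, 43.7), total = 197.2.
P(next = T3 | data) = α_{T3}/Σα = 0.1395.

0.1395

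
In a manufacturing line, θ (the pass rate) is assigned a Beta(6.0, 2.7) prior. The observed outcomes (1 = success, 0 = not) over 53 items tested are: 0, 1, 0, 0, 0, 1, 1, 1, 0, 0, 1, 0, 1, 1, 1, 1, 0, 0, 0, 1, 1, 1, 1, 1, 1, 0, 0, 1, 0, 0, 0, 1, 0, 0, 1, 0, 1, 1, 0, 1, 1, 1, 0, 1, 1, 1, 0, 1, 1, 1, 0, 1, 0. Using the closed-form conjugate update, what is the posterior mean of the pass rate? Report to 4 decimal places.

The Beta prior is conjugate to a Binomial/Bernoulli likelihood; the update adds successes to α and failures to β.
Posterior: Beta(α+k, β+n−k) = Beta(6.0+30, 2.7+23) = Beta(36.0, 25.7).
Posterior mean = α/(α+β) = 36.0/61.7 = 0.5835.

0.5835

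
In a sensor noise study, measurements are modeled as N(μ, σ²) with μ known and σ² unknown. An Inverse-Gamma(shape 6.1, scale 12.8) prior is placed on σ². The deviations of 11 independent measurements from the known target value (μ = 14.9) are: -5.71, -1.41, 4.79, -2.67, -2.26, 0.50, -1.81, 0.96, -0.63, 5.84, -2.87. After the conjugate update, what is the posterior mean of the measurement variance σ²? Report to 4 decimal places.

With known mean μ and an Inverse-Gamma(α, β) prior on σ², the Normal likelihood is conjugate: posterior is Inv-Gamma(α + n/2, β + Σ(xᵢ−μ)²/2).
Σ(xᵢ−μ)² = (-5.71)² + (-1.41)² + (4.79)² + (-2.67)² + (-2.26)² + (0.50)² + (-1.81)² + (0.96)² + (-0.63)² + (5.84)² + (-2.87)² = 116.9599.
Posterior: Inv-Gamma(6.1 + 11/2, 12.8 + 116.9599/2) = Inv-Gamma(11.60, 71.27995).
E[σ²|data] = β/(α−1) = 71.27995/10.60 = 6.7245.

6.7245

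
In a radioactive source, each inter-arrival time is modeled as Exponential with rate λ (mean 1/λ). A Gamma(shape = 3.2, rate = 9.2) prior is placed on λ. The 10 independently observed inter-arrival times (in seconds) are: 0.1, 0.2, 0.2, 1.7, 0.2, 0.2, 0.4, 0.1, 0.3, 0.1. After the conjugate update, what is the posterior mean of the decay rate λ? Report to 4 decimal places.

With a Gamma(shape α, rate β) prior on the exponential rate λ, the posterior after n observations with total T = Σxᵢ is Gamma(α+n, β+T).
Sum of observations T = 3.5 seconds; n = 10.
Posterior: Gamma(3.2+10, 9.2+3.5) = Gamma(13.2, 12.7).
Posterior mean of λ = α/β = 13.2/12.7 = 1.0394.

1.0394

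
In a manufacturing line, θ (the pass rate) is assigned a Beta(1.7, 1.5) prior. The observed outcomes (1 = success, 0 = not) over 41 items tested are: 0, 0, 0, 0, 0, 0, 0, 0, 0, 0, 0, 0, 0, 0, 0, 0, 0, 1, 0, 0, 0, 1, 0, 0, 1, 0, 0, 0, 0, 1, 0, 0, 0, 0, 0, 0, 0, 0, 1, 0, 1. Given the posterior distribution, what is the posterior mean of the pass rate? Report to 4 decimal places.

The Beta prior is conjugate to a Binomial/Bernoulli likelihood; the update adds successes to α and failures to β.
Posterior: Beta(α+k, β+n−k) = Beta(1.7+6, 1.5+35) = Beta(7.7, 36.5).
Posterior mean = α/(α+β) = 7.7/44.2 = 0.1742.

0.1742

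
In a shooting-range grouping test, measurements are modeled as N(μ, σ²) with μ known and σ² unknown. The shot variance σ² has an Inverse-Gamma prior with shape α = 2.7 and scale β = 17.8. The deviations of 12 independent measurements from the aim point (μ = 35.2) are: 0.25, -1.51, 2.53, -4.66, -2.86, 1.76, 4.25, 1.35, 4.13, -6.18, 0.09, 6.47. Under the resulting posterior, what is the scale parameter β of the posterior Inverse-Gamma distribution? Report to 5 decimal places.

97.16980

With known mean μ and an Inverse-Gamma(α, β) prior on σ², the Normal likelihood is conjugate: posterior is Inv-Gamma(α + n/2, β + Σ(xᵢ−μ)²/2).
Σ(xᵢ−μ)² = (0.25)² + (-1.51)² + (2.53)² + (-4.66)² + (-2.86)² + (1.76)² + (4.25)² + (1.35)² + (4.13)² + (-6.18)² + (0.09)² + (6.47)² = 158.7396.
Posterior: Inv-Gamma(2.7 + 12/2, 17.8 + 158.7396/2) = Inv-Gamma(8.70, 97.16980).
Posterior β = 97.16980.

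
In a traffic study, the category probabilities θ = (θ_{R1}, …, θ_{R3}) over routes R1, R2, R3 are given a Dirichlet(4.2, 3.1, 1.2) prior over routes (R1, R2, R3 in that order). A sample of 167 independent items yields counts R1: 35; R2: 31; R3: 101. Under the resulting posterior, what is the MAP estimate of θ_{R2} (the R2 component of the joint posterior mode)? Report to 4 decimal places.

0.1919

The Dirichlet prior is conjugate to the Multinomial likelihood: each posterior αⱼ = prior αⱼ + observed count nⱼ.
Posterior concentration: (39.2, 34.1, 102.2), total = 175.5.
Joint mode component: (α_{R2}−1)/(Σα−K) = 33.1/172.5 = 0.1919.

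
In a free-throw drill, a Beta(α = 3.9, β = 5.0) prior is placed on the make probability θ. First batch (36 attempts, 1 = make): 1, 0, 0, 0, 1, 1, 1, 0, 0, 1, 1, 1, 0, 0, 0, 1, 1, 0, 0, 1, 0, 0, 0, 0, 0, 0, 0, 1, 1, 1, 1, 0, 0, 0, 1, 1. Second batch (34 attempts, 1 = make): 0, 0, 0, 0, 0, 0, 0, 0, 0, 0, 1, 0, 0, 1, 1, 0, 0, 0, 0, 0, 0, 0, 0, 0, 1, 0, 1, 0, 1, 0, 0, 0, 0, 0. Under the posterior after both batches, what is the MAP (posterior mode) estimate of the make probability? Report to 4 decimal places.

The Beta prior is conjugate to a Binomial/Bernoulli likelihood; the update adds successes to α and failures to β.
After batch 1: Beta(3.9+16, 5.0+20) = Beta(19.9, 25.0).
After batch 2: Beta(19.9+6, 25.0+28) = Beta(25.9, 53.0).
Mode of Beta(a,b) for a,b>1 is (a−1)/(a+b−2) = 24.9/76.9 = 0.3238.

0.3238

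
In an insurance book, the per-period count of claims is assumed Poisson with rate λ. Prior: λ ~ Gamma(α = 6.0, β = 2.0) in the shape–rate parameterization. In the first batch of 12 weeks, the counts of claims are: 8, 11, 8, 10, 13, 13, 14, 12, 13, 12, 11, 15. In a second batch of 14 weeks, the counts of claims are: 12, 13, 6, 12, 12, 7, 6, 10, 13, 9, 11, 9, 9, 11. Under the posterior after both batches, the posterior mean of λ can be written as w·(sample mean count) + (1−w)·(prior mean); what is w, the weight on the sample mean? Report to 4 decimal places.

0.9286

With a Gamma(shape α, rate β) prior, the Poisson likelihood is conjugate: the posterior is Gamma(α + ΣXᵢ, β + n).
Total number of weeks: n = 12 + 14 = 26.
Posterior mean = (α₀+S)/(β₀+n) = [n/(β₀+n)]·(S/n) + [β₀/(β₀+n)]·(α₀/β₀), so only n and β₀ enter the weight.
Weight on data w = n/(β₀+n) = 26/(2.0+26) = 26/28.0 = 0.9286.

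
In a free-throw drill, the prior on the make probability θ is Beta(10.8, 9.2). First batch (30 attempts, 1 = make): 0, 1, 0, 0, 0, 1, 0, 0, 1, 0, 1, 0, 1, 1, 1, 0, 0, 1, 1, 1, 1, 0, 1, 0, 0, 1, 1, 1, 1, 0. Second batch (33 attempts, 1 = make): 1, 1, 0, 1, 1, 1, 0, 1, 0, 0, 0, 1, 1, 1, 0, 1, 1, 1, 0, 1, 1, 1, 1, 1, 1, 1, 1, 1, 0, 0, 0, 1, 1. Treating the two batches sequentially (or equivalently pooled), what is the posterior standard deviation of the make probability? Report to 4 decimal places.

The Beta prior is conjugate to a Binomial/Bernoulli likelihood; the update adds successes to α and failures to β.
After batch 1: Beta(10.8+16, 9.2+14) = Beta(26.8, 23.2).
After batch 2: Beta(26.8+23, 23.2+10) = Beta(49.8, 33.2).
Var = αβ/((α+β)²(α+β+1)) = 49.8·33.2/(83.0²·84.0) = 0.00285714; SD = √0.00285714 = 0.0535.

0.0535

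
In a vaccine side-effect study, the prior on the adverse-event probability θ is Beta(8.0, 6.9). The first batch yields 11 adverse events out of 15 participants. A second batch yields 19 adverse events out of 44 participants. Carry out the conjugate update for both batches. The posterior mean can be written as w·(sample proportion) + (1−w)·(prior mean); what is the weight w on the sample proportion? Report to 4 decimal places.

0.7984

The Beta prior is conjugate to a Binomial/Bernoulli likelihood; the update adds successes to α and failures to β.
Total number of participants: n = 15 + 44 = 59.
Posterior mean = (α₀+k)/(α₀+β₀+n) = [n/(α₀+β₀+n)]·(k/n) + [(α₀+β₀)/(α₀+β₀+n)]·α₀/(α₀+β₀), so only n and the prior enter the weight.
The weight on the data is w = n/(α₀+β₀+n) = 59/(8.0+6.9+59) = 59/73.9 = 0.7984.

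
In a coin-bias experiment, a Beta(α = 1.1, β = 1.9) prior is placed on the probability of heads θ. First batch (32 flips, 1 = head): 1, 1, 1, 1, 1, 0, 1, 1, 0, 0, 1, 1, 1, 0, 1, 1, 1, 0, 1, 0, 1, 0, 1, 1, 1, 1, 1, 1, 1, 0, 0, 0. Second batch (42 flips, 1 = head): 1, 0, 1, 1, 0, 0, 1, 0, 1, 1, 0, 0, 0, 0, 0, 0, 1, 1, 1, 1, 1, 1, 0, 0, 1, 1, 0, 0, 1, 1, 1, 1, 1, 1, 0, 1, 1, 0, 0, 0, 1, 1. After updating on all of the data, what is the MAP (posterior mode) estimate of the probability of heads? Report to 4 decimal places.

0.6147

The Beta prior is conjugate to a Binomial/Bernoulli likelihood; the update adds successes to α and failures to β.
After batch 1: Beta(1.1+22, 1.9+10) = Beta(23.1, 11.9).
After batch 2: Beta(23.1+24, 11.9+18) = Beta(47.1, 29.9).
Mode of Beta(a,b) for a,b>1 is (a−1)/(a+b−2) = 46.1/75.0 = 0.6147.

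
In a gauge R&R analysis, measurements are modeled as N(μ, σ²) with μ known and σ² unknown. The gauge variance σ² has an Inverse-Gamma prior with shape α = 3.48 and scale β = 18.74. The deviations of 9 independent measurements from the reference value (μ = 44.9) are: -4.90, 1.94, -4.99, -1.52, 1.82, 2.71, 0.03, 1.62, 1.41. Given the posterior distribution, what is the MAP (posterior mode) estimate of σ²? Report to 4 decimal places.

With known mean μ and an Inverse-Gamma(α, β) prior on σ², the Normal likelihood is conjugate: posterior is Inv-Gamma(α + n/2, β + Σ(xᵢ−μ)²/2).
Σ(xᵢ−μ)² = (-4.90)² + (1.94)² + (-4.99)² + (-1.52)² + (1.82)² + (2.71)² + (0.03)² + (1.62)² + (1.41)² = 70.2540.
Posterior: Inv-Gamma(3.48 + 9/2, 18.74 + 70.2540/2) = Inv-Gamma(7.98, 53.86700).
Mode = β/(α+1) = 53.86700/8.98 = 5.9986.

5.9986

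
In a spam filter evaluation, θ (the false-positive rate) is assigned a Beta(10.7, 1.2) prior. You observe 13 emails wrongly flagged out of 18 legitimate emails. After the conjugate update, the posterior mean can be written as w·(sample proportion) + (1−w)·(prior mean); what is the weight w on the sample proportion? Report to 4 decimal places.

The Beta prior is conjugate to a Binomial/Bernoulli likelihood; the update adds successes to α and failures to β.
Posterior mean = (α₀+k)/(α₀+β₀+n) = [n/(α₀+β₀+n)]·(k/n) + [(α₀+β₀)/(α₀+β₀+n)]·α₀/(α₀+β₀), so only n and the prior enter the weight.
The weight on the data is w = n/(α₀+β₀+n) = 18/(10.7+1.2+18) = 18/29.9 = 0.6020.

0.6020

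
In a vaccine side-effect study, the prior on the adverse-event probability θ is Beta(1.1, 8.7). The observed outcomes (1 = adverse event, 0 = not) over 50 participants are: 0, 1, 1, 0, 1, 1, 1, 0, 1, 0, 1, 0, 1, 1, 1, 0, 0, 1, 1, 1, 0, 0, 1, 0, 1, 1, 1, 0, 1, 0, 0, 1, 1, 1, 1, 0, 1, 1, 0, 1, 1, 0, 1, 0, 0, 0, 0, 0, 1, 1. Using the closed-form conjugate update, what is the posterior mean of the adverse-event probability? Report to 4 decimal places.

The Beta prior is conjugate to a Binomial/Bernoulli likelihood; the update adds successes to α and failures to β.
Posterior: Beta(α+k, β+n−k) = Beta(1.1+29, 8.7+21) = Beta(30.1, 29.7).
Posterior mean = α/(α+β) = 30.1/59.8 = 0.5033.

0.5033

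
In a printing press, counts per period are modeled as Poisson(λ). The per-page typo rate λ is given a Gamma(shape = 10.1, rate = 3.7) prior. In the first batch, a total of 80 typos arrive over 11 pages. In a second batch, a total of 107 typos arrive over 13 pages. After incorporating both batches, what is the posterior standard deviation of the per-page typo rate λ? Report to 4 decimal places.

0.5068

With a Gamma(shape α, rate β) prior, the Poisson likelihood is conjugate: the posterior is Gamma(α + ΣXᵢ, β + n).
After batch 1: Gamma(α+S, β+n) = Gamma(10.1+80, 3.7+11) = Gamma(90.1, 14.7).
After batch 2: Gamma(α+S, β+n) = Gamma(90.1+107, 14.7+13) = Gamma(197.1, 27.7).
SD = √α/β = √197.1/27.7 = 0.5068.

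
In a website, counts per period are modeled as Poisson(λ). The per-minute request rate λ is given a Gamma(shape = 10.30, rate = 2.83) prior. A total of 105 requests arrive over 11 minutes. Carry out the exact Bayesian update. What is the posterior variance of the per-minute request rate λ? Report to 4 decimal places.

With a Gamma(shape α, rate β) prior, the Poisson likelihood is conjugate: the posterior is Gamma(α + ΣXᵢ, β + n).
Posterior: Gamma(α+S, β+n) = Gamma(10.30+105, 2.83+11) = Gamma(115.30, 13.83).
Var = α/β² = 115.30/13.83² = 0.6028.

0.6028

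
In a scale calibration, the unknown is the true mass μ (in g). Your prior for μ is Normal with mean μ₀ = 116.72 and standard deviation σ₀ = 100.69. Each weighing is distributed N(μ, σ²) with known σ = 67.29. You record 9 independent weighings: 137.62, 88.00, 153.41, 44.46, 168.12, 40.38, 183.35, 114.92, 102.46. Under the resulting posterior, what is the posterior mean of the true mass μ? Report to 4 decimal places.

For Normal data with known variance σ², a Normal(μ₀, σ₀²) prior on μ is conjugate. Posterior precision = 1/σ₀² + n/σ²; posterior mean is the precision-weighted average of μ₀ and x̄.
Σxᵢ = 137.62 + 88.00 + 153.41 + 44.46 + 168.12 + 40.38 + 183.35 + 114.92 + 102.46 = 1032.72, so n·x̄ = 1032.72.
σ₀² = 100.69² = 10138.4761, σ² = 67.29² = 4527.9441; σ² + n·σ₀² = 4527.9441 + 9·10138.4761 = 95774.229.
Posterior mean = (μ₀/σ₀² + n·x̄/σ²)/(1/σ₀² + n/σ²) = (σ²·μ₀ + σ₀²·n·x̄)/(σ² + n·σ₀²) = (4527.9441·116.72 + 10138.4761·1032.72)/95774.229 = 10998708.673344/95774.229 = 114.8400.

114.8400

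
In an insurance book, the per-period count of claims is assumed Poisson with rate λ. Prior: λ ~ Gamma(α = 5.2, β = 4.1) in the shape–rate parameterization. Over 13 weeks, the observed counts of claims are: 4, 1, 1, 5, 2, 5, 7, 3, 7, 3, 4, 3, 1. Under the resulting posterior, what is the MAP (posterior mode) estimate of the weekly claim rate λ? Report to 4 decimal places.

With a Gamma(shape α, rate β) prior, the Poisson likelihood is conjugate: the posterior is Gamma(α + ΣXᵢ, β + n).
Sum of counts S = 46 over n = 13 weeks.
Posterior: Gamma(α+S, β+n) = Gamma(5.2+46, 4.1+13) = Gamma(51.2, 17.1).
Mode of Gamma(α,β) for α≥1 is (α−1)/β = 50.2/17.1 = 2.9357.

2.9357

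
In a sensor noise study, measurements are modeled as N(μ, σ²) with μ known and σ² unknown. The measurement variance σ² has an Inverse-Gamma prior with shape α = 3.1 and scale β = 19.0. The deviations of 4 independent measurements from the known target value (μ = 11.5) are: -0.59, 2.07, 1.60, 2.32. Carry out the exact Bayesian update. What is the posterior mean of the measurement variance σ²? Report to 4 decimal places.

6.1677

With known mean μ and an Inverse-Gamma(α, β) prior on σ², the Normal likelihood is conjugate: posterior is Inv-Gamma(α + n/2, β + Σ(xᵢ−μ)²/2).
Σ(xᵢ−μ)² = (-0.59)² + (2.07)² + (1.60)² + (2.32)² = 12.5754.
Posterior: Inv-Gamma(3.1 + 4/2, 19.0 + 12.5754/2) = Inv-Gamma(5.10, 25.28770).
E[σ²|data] = β/(α−1) = 25.28770/4.10 = 6.1677.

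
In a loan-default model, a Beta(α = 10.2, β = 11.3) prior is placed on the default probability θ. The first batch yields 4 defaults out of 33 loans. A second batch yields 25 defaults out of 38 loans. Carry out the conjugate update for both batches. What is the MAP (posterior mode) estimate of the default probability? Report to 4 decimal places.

The Beta prior is conjugate to a Binomial/Bernoulli likelihood; the update adds successes to α and failures to β.
After batch 1: Beta(10.2+4, 11.3+29) = Beta(14.2, 40.3).
After batch 2: Beta(14.2+25, 40.3+13) = Beta(39.2, 53.3).
Mode of Beta(a,b) for a,b>1 is (a−1)/(a+b−2) = 38.2/90.5 = 0.4221.

0.4221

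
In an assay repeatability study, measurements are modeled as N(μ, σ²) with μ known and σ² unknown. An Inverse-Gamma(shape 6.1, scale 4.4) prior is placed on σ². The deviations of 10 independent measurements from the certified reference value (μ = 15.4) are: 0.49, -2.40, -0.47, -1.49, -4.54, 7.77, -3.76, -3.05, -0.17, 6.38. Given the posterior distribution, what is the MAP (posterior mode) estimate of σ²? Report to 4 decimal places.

6.7107

With known mean μ and an Inverse-Gamma(α, β) prior on σ², the Normal likelihood is conjugate: posterior is Inv-Gamma(α + n/2, β + Σ(xᵢ−μ)²/2).
Σ(xᵢ−μ)² = (0.49)² + (-2.40)² + (-0.47)² + (-1.49)² + (-4.54)² + (7.77)² + (-3.76)² + (-3.05)² + (-0.17)² + (6.38)² = 153.5990.
Posterior: Inv-Gamma(6.1 + 10/2, 4.4 + 153.5990/2) = Inv-Gamma(11.10, 81.19950).
Mode = β/(α+1) = 81.19950/12.10 = 6.7107.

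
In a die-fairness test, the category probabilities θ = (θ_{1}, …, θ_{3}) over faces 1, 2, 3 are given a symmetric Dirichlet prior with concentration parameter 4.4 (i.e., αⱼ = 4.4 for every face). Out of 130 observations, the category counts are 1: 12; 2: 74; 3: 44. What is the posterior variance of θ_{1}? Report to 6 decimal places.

The Dirichlet prior is conjugate to the Multinomial likelihood: each posterior αⱼ = prior αⱼ + observed count nⱼ.
Posterior concentration: (16.4, 78.4, 48.4), total = 143.2.
Var[θ_j] = α_j(Σα−α_j)/((Σα)²(Σα+1)) = 16.4·126.8/(143.2²·144.2) = 0.000703.

0.000703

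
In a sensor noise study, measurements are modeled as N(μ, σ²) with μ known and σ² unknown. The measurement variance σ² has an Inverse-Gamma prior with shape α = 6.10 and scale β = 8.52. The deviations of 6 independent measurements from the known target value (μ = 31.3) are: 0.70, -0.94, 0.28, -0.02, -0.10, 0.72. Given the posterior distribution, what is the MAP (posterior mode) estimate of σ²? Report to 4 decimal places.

0.9416

With known mean μ and an Inverse-Gamma(α, β) prior on σ², the Normal likelihood is conjugate: posterior is Inv-Gamma(α + n/2, β + Σ(xᵢ−μ)²/2).
Σ(xᵢ−μ)² = (0.70)² + (-0.94)² + (0.28)² + (-0.02)² + (-0.10)² + (0.72)² = 1.9808.
Posterior: Inv-Gamma(6.10 + 6/2, 8.52 + 1.9808/2) = Inv-Gamma(9.10, 9.51040).
Mode = β/(α+1) = 9.51040/10.10 = 0.9416.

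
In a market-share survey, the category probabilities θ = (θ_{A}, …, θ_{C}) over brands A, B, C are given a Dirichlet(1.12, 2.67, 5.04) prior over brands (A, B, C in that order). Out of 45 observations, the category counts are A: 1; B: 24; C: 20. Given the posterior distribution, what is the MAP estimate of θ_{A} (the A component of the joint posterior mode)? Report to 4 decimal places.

The Dirichlet prior is conjugate to the Multinomial likelihood: each posterior αⱼ = prior αⱼ + observed count nⱼ.
Posterior concentration: (2.12, 26.67, 25.04), total = 53.83.
Joint mode component: (α_{A}−1)/(Σα−K) = 1.12/50.83 = 0.0220.

0.0220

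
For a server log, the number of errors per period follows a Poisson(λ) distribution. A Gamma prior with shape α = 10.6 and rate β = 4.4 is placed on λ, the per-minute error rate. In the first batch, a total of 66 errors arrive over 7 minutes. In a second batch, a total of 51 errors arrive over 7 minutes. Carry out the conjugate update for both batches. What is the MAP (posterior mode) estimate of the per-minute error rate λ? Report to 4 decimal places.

6.8804

With a Gamma(shape α, rate β) prior, the Poisson likelihood is conjugate: the posterior is Gamma(α + ΣXᵢ, β + n).
After batch 1: Gamma(α+S, β+n) = Gamma(10.6+66, 4.4+7) = Gamma(76.6, 11.4).
After batch 2: Gamma(α+S, β+n) = Gamma(76.6+51, 11.4+7) = Gamma(127.6, 18.4).
Mode of Gamma(α,β) for α≥1 is (α−1)/β = 126.6/18.4 = 6.8804.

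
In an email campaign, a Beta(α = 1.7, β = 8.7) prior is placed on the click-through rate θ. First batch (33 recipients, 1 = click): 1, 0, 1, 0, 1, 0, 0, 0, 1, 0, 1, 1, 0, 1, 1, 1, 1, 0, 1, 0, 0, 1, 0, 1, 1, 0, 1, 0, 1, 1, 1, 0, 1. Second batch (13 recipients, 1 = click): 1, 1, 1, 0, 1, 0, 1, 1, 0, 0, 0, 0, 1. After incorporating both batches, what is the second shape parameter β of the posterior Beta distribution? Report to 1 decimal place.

The Beta prior is conjugate to a Binomial/Bernoulli likelihood; the update adds successes to α and failures to β.
After batch 1: Beta(1.7+19, 8.7+14) = Beta(20.7, 22.7).
After batch 2: Beta(20.7+7, 22.7+6) = Beta(27.7, 28.7).
Posterior β = 28.7.

28.7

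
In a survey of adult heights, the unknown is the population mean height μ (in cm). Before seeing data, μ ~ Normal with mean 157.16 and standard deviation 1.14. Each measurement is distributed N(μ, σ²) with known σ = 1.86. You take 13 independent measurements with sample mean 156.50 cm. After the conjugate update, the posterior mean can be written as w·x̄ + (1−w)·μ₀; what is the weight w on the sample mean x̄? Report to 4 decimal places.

For Normal data with known variance σ², a Normal(μ₀, σ₀²) prior on μ is conjugate. Posterior precision = 1/σ₀² + n/σ²; posterior mean is the precision-weighted average of μ₀ and x̄.
σ₀² = 1.14² = 1.2996, σ² = 1.86² = 3.4596. Prior precision 1/σ₀² = 1/1.2996; data precision n/σ² = 13/3.4596.
w = (n/σ²)/(1/σ₀² + n/σ²) = n·σ₀²/(σ² + n·σ₀²) = 13·1.2996/(3.4596 + 13·1.2996) = 16.8948/20.3544 = 0.8300.

0.8300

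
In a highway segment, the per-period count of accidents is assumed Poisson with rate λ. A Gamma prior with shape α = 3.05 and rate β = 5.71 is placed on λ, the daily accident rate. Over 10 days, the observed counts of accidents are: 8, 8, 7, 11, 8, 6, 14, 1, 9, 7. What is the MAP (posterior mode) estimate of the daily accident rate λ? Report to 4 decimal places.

With a Gamma(shape α, rate β) prior, the Poisson likelihood is conjugate: the posterior is Gamma(α + ΣXᵢ, β + n).
Sum of counts S = 79 over n = 10 days.
Posterior: Gamma(α+S, β+n) = Gamma(3.05+79, 5.71+10) = Gamma(82.05, 15.71).
Mode of Gamma(α,β) for α≥1 is (α−1)/β = 81.05/15.71 = 5.1591.

5.1591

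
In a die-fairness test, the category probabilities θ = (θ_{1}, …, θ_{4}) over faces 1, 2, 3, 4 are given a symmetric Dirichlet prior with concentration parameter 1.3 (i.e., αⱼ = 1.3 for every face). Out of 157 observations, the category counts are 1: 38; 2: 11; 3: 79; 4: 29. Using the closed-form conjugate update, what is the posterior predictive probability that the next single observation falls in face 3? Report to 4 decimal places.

0.4951

The Dirichlet prior is conjugate to the Multinomial likelihood: each posterior αⱼ = prior αⱼ + observed count nⱼ.
Posterior concentration: (39.3, 12.3, 80.3, 30.3), total = 162.2.
P(next = 3 | data) = α_{3}/Σα = 0.4951.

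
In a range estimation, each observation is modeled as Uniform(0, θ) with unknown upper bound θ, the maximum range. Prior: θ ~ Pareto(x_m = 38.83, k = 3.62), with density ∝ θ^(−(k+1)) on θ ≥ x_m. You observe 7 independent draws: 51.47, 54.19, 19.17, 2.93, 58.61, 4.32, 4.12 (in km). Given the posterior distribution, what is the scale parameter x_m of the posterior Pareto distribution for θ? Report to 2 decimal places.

58.61

A Pareto(scale x_m, shape k) prior on the upper bound θ of Uniform(0, θ) is conjugate: posterior is Pareto(max(x_m, max xᵢ), k + n).
Sample maximum = 58.61; prior scale x_m = 38.83 → posterior scale = max = 58.61.
Posterior shape = 3.62 + 7 = 10.62.
Posterior scale x_m = 58.61.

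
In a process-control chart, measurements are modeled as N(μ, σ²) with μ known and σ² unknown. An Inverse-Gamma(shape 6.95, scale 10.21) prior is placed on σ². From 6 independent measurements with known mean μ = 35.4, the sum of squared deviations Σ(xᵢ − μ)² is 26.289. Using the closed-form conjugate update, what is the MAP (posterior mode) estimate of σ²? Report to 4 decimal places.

2.1328

With known mean μ and an Inverse-Gamma(α, β) prior on σ², the Normal likelihood is conjugate: posterior is Inv-Gamma(α + n/2, β + Σ(xᵢ−μ)²/2).
Posterior: Inv-Gamma(6.95 + 6/2, 10.21 + 26.289/2) = Inv-Gamma(9.95, 23.3545).
Mode = β/(α+1) = 23.3545/10.95 = 2.1328.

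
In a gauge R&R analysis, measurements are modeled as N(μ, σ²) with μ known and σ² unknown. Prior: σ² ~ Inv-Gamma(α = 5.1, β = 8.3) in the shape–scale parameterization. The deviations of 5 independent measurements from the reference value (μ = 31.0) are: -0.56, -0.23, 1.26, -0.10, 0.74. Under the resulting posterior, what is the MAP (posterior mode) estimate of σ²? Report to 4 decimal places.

1.1111

With known mean μ and an Inverse-Gamma(α, β) prior on σ², the Normal likelihood is conjugate: posterior is Inv-Gamma(α + n/2, β + Σ(xᵢ−μ)²/2).
Σ(xᵢ−μ)² = (-0.56)² + (-0.23)² + (1.26)² + (-0.10)² + (0.74)² = 2.5117.
Posterior: Inv-Gamma(5.1 + 5/2, 8.3 + 2.5117/2) = Inv-Gamma(7.60, 9.55585).
Mode = β/(α+1) = 9.55585/8.60 = 1.1111.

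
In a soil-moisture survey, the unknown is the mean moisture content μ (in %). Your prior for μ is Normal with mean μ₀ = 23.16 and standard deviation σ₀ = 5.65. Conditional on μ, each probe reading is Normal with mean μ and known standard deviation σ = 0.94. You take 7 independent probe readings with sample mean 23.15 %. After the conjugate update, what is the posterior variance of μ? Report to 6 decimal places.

For Normal data with known variance σ², a Normal(μ₀, σ₀²) prior on μ is conjugate. Posterior precision = 1/σ₀² + n/σ²; posterior mean is the precision-weighted average of μ₀ and x̄.
σ₀² = 5.65² = 31.9225, σ² = 0.94² = 0.8836; σ² + n·σ₀² = 0.8836 + 7·31.9225 = 224.3411.
Posterior precision = 1/σ₀² + n/σ² = 1/31.9225 + 7/0.8836 = (σ² + n·σ₀²)/(σ₀²σ²) = 224.3411/(31.9225·0.8836); posterior variance σₙ² = σ₀²σ²/(σ² + n·σ₀²) = 31.9225·0.8836/224.3411 = 0.125731.

0.125731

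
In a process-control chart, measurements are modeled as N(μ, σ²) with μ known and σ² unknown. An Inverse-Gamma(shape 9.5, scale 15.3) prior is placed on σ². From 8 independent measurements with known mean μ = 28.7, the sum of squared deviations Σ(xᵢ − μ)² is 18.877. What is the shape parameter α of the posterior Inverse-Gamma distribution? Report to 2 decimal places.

With known mean μ and an Inverse-Gamma(α, β) prior on σ², the Normal likelihood is conjugate: posterior is Inv-Gamma(α + n/2, β + Σ(xᵢ−μ)²/2).
Posterior: Inv-Gamma(9.5 + 8/2, 15.3 + 18.877/2) = Inv-Gamma(13.50, 24.7385).
Posterior α = 13.50.

13.50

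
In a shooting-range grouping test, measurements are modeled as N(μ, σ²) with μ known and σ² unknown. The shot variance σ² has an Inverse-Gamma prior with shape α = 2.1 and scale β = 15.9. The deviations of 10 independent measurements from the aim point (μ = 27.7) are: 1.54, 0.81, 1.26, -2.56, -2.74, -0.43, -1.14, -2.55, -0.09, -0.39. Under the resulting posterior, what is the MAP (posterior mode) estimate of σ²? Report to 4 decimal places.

3.6187

With known mean μ and an Inverse-Gamma(α, β) prior on σ², the Normal likelihood is conjugate: posterior is Inv-Gamma(α + n/2, β + Σ(xᵢ−μ)²/2).
Σ(xᵢ−μ)² = (1.54)² + (0.81)² + (1.26)² + (-2.56)² + (-2.74)² + (-0.43)² + (-1.14)² + (-2.55)² + (-0.09)² + (-0.39)² = 26.8237.
Posterior: Inv-Gamma(2.1 + 10/2, 15.9 + 26.8237/2) = Inv-Gamma(7.10, 29.31185).
Mode = β/(α+1) = 29.31185/8.10 = 3.6187.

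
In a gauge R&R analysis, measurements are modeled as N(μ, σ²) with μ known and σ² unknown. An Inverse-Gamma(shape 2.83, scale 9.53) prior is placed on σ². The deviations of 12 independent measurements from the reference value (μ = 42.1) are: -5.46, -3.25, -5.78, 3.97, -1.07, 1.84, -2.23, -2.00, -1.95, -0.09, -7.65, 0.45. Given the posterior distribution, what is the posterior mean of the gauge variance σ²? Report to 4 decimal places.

11.7907

With known mean μ and an Inverse-Gamma(α, β) prior on σ², the Normal likelihood is conjugate: posterior is Inv-Gamma(α + n/2, β + Σ(xᵢ−μ)²/2).
Σ(xᵢ−μ)² = (-5.46)² + (-3.25)² + (-5.78)² + (3.97)² + (-1.07)² + (1.84)² + (-2.23)² + (-2.00)² + (-1.95)² + (-0.09)² + (-7.65)² + (0.45)² = 165.5824.
Posterior: Inv-Gamma(2.83 + 12/2, 9.53 + 165.5824/2) = Inv-Gamma(8.83, 92.32120).
E[σ²|data] = β/(α−1) = 92.32120/7.83 = 11.7907.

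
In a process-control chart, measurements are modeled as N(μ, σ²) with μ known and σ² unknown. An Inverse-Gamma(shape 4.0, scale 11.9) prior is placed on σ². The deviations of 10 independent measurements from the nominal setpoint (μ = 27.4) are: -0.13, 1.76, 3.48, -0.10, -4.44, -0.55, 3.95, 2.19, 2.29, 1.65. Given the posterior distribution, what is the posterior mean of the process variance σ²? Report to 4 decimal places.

5.4635

With known mean μ and an Inverse-Gamma(α, β) prior on σ², the Normal likelihood is conjugate: posterior is Inv-Gamma(α + n/2, β + Σ(xᵢ−μ)²/2).
Σ(xᵢ−μ)² = (-0.13)² + (1.76)² + (3.48)² + (-0.10)² + (-4.44)² + (-0.55)² + (3.95)² + (2.19)² + (2.29)² + (1.65)² = 63.6162.
Posterior: Inv-Gamma(4.0 + 10/2, 11.9 + 63.6162/2) = Inv-Gamma(9.00, 43.70810).
E[σ²|data] = β/(α−1) = 43.70810/8.00 = 5.4635.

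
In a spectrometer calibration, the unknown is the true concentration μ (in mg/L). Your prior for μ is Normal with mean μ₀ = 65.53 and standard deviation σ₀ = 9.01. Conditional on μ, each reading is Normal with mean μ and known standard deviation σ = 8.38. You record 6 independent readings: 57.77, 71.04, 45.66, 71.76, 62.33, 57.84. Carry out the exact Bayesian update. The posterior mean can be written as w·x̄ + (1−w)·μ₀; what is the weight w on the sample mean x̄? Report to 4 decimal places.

0.8740

For Normal data with known variance σ², a Normal(μ₀, σ₀²) prior on μ is conjugate. Posterior precision = 1/σ₀² + n/σ²; posterior mean is the precision-weighted average of μ₀ and x̄.
σ₀² = 9.01² = 81.1801, σ² = 8.38² = 70.2244. Prior precision 1/σ₀² = 1/81.1801; data precision n/σ² = 6/70.2244.
w = (n/σ²)/(1/σ₀² + n/σ²) = n·σ₀²/(σ² + n·σ₀²) = 6·81.1801/(70.2244 + 6·81.1801) = 487.0806/557.305 = 0.8740.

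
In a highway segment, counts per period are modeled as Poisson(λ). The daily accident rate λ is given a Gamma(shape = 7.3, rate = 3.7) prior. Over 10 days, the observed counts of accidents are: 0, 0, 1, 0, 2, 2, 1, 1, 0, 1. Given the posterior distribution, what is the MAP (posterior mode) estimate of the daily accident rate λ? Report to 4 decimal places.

1.0438

With a Gamma(shape α, rate β) prior, the Poisson likelihood is conjugate: the posterior is Gamma(α + ΣXᵢ, β + n).
Sum of counts S = 8 over n = 10 days.
Posterior: Gamma(α+S, β+n) = Gamma(7.3+8, 3.7+10) = Gamma(15.3, 13.7).
Mode of Gamma(α,β) for α≥1 is (α−1)/β = 14.3/13.7 = 1.0438.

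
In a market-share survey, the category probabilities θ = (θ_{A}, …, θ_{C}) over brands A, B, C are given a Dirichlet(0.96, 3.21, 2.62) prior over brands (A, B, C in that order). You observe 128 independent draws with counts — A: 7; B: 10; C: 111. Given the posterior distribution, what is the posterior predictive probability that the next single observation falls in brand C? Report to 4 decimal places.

The Dirichlet prior is conjugate to the Multinomial likelihood: each posterior αⱼ = prior αⱼ + observed count nⱼ.
Posterior concentration: (7.96, 13.21, 113.62), total = 134.79.
P(next = C | data) = α_{C}/Σα = 0.8429.

0.8429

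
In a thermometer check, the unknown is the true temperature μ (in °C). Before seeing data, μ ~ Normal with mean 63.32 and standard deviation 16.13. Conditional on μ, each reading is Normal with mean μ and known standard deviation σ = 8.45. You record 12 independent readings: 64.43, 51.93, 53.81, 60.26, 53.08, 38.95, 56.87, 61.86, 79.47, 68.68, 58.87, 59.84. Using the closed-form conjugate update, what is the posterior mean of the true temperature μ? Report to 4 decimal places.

For Normal data with known variance σ², a Normal(μ₀, σ₀²) prior on μ is conjugate. Posterior precision = 1/σ₀² + n/σ²; posterior mean is the precision-weighted average of μ₀ and x̄.
Σxᵢ = 64.43 + 51.93 + 53.81 + 60.26 + 53.08 + 38.95 + 56.87 + 61.86 + 79.47 + 68.68 + 58.87 + 59.84 = 708.05, so n·x̄ = 708.05.
σ₀² = 16.13² = 260.1769, σ² = 8.45² = 71.4025; σ² + n·σ₀² = 71.4025 + 12·260.1769 = 3193.5253.
Posterior mean = (μ₀/σ₀² + n·x̄/σ²)/(1/σ₀² + n/σ²) = (σ²·μ₀ + σ₀²·n·x̄)/(σ² + n·σ₀²) = (71.4025·63.32 + 260.1769·708.05)/3193.5253 = 188739.460345/3193.5253 = 59.1007.

59.1007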